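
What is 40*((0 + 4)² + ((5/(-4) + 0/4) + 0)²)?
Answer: 1405/2 ≈ 702.50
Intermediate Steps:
40*((0 + 4)² + ((5/(-4) + 0/4) + 0)²) = 40*(4² + ((5*(-¼) + 0*(¼)) + 0)²) = 40*(16 + ((-5/4 + 0) + 0)²) = 40*(16 + (-5/4 + 0)²) = 40*(16 + (-5/4)²) = 40*(16 + 25/16) = 40*(281/16) = 1405/2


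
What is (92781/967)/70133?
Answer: 92781/67818611 ≈ 0.0013681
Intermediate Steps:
(92781/967)/70133 = (92781*(1/967))*(1/70133) = (92781/967)*(1/70133) = 92781/67818611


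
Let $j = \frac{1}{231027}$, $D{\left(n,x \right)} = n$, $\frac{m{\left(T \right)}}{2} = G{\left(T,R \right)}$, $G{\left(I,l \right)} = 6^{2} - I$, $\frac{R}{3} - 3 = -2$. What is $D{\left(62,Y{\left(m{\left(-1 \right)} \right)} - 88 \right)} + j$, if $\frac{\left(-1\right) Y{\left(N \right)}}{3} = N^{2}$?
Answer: $\frac{14323675}{231027} \approx 62.0$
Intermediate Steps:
$R = 3$ ($R = 9 + 3 \left(-2\right) = 9 - 6 = 3$)
$G{\left(I,l \right)} = 36 - I$
$m{\left(T \right)} = 72 - 2 T$ ($m{\left(T \right)} = 2 \left(36 - T\right) = 72 - 2 T$)
$Y{\left(N \right)} = - 3 N^{2}$
$j = \frac{1}{231027} \approx 4.3285 \cdot 10^{-6}$
$D{\left(62,Y{\left(m{\left(-1 \right)} \right)} - 88 \right)} + j = 62 + \frac{1}{231027} = \frac{14323675}{231027}$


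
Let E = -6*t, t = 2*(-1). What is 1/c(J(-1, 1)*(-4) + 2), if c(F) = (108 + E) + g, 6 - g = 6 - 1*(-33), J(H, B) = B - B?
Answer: 1/87 ≈ 0.011494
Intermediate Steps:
t = -2
J(H, B) = 0
g = -33 (g = 6 - (6 - 1*(-33)) = 6 - (6 + 33) = 6 - 1*39 = 6 - 39 = -33)
E = 12 (E = -6*(-2) = 12)
c(F) = 87 (c(F) = (108 + 12) - 33 = 120 - 33 = 87)
1/c(J(-1, 1)*(-4) + 2) = 1/87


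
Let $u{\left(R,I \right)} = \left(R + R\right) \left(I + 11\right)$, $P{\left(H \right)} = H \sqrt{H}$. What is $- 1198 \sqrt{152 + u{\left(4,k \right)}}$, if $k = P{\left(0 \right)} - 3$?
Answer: $- 7188 \sqrt{6} \approx -17607.0$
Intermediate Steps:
$P{\left(H \right)} = H^{\frac{3}{2}}$
$k = -3$ ($k = 0^{\frac{3}{2}} - 3 = 0 - 3 = -3$)
$u{\left(R,I \right)} = 2 R \left(11 + I\right)$
$- 1198 \sqrt{152 + u{\left(4,k \right)}} = - 1198 \sqrt{152 + 2 \cdot 4 \left(11 - 3\right)} = - 1198 \sqrt{152 + 2 \cdot 4 \cdot 8} = - 1198 \sqrt{152 + 64} = - 1198 \sqrt{216} = - 1198 \cdot 6 \sqrt{6} = - 7188 \sqrt{6}$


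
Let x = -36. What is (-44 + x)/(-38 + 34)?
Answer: 20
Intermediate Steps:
(-44 + x)/(-38 + 34) = (-44 - 36)/(-38 + 34) = -80/(-4) = -80*(-¼) = 20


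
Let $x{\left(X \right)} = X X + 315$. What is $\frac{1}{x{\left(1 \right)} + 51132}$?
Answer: $\frac{1}{51448} \approx 1.9437 \cdot 10^{-5}$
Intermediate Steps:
$x{\left(X \right)} = 315 + X^{2}$ ($x{\left(X \right)} = X^{2} + 315 = 315 + X^{2}$)
$\frac{1}{x{\left(1 \right)} + 51132} = \frac{1}{\left(315 + 1^{2}\right) + 51132} = \frac{1}{\left(315 + 1\right) + 51132} = \frac{1}{316 + 51132} = \frac{1}{51448}$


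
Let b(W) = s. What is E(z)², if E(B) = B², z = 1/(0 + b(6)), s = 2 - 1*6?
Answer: 1/256 ≈ 0.0039063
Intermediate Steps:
s = -4 (s = 2 - 6 = -4)
b(W) = -4
z = -¼ (z = 1/(0 - 4) = 1/(-4) = -¼ ≈ -0.25000)
E(z)² = ((-¼)²)² = (1/16)² = 1/256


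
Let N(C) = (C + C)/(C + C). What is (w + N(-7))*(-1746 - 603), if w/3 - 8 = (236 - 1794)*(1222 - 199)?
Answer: 11231689473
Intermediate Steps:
w = -4781478 (w = 24 + 3*((236 - 1794)*(1222 - 199)) = 24 + 3*(-1558*1023) = 24 + 3*(-1593834) = 24 - 4781502 = -4781478)
N(C) = 1 (N(C) = (2*C)/((2*C)) = (2*C)*(1/(2*C)) = 1)
(w + N(-7))*(-1746 - 603) = (-4781478 + 1)*(-1746 - 603) = -4781477*(-2349) = 11231689473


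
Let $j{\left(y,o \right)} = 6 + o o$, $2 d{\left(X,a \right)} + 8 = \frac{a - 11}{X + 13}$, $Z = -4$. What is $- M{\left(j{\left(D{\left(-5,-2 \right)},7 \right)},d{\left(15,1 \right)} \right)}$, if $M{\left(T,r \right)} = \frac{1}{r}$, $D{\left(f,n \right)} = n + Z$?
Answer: $\frac{28}{117} \approx 0.23932$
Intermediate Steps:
$d{\left(X,a \right)} = -4 + \frac{-11 + a}{2 \left(13 + X\right)}$ ($d{\left(X,a \right)} = -4 + \frac{\left(a - 11\right) \frac{1}{X + 13}}{2} = -4 + \frac{\left(-11 + a\right) \frac{1}{13 + X}}{2} = -4 + \frac{\frac{1}{13 + X} \left(-11 + a\right)}{2} = -4 + \frac{-11 + a}{2 \left(13 + X\right)}$)
$D{\left(f,n \right)} = -4 + n$ ($D{\left(f,n \right)} = n - 4 = -4 + n$)
$j{\left(y,o \right)} = 6 + o^{2}$
$- M{\left(j{\left(D{\left(-5,-2 \right)},7 \right)},d{\left(15,1 \right)} \right)} = - \frac{1}{\frac{1}{2} \frac{1}{13 + 15} \left(-115 + 1 - 120\right)} = - \frac{1}{\frac{1}{2} \cdot \frac{1}{28} \left(-115 + 1 - 120\right)} = - \frac{1}{\frac{1}{2} \cdot \frac{1}{28} \left(-234\right)} = - \frac{1}{- \frac{117}{28}} = \left(-1\right) \left(- \frac{28}{117}\right) = \frac{28}{117}$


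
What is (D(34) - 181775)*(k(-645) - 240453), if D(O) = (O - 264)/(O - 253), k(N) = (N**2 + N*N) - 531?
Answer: -7843149301890/73 ≈ -1.0744e+11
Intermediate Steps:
k(N) = -531 + 2*N**2 (k(N) = (N**2 + N**2) - 531 = 2*N**2 - 531 = -531 + 2*N**2)
D(O) = (-264 + O)/(-253 + O)
(D(34) - 181775)*(k(-645) - 240453) = ((-264 + 34)/(-253 + 34) - 181775)*((-531 + 2*(-645)**2) - 240453) = (-230/(-219) - 181775)*((-531 + 2*416025) - 240453) = (-1/219*(-230) - 181775)*((-531 + 832050) - 240453) = (230/219 - 181775)*(831519 - 240453) = -39808495/219*591066 = -7843149301890/73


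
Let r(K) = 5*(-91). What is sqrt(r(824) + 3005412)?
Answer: sqrt(3004957) ≈ 1733.5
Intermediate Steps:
r(K) = -455
sqrt(r(824) + 3005412) = sqrt(-455 + 3005412) = sqrt(3004957)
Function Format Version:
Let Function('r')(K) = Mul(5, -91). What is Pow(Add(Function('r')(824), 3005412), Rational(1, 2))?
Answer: Pow(3004957, Rational(1, 2)) ≈ 1733.5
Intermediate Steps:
Function('r')(K) = -455
Pow(Add(Function('r')(824), 3005412), Rational(1, 2)) = Pow(Add(-455, 3005412), Rational(1, 2)) = Pow(3004957, Rational(1, 2))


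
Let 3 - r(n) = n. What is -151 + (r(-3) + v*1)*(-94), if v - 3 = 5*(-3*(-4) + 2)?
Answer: -7577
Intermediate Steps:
r(n) = 3 - n
v = 73 (v = 3 + 5*(-3*(-4) + 2) = 3 + 5*(12 + 2) = 3 + 5*14 = 3 + 70 = 73)
-151 + (r(-3) + v*1)*(-94) = -151 + ((3 - 1*(-3)) + 73*1)*(-94) = -151 + ((3 + 3) + 73)*(-94) = -151 + (6 + 73)*(-94) = -151 + 79*(-94) = -151 - 7426 = -7577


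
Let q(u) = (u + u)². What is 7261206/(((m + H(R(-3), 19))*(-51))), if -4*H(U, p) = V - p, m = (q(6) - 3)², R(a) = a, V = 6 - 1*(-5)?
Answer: -2420402/338011 ≈ -7.1607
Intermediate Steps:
V = 11 (V = 6 + 5 = 11)
q(u) = 4*u² (q(u) = (2*u)² = 4*u²)
m = 19881 (m = (4*6² - 3)² = (4*36 - 3)² = (144 - 3)² = 141² = 19881)
H(U, p) = -11/4 + p/4 (H(U, p) = -(11 - p)/4 = -11/4 + p/4)
7261206/(((m + H(R(-3), 19))*(-51))) = 7261206/(((19881 + (-11/4 + (¼)*19))*(-51))) = 7261206/(((19881 + (-11/4 + 19/4))*(-51))) = 7261206/(((19881 + 2)*(-51))) = 7261206/((19883*(-51))) = 7261206/(-1014033) = 7261206*(-1/1014033) = -2420402/338011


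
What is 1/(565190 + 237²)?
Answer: 1/621359 ≈ 1.6094e-6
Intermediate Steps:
1/(565190 + 237²) = 1/(565190 + 56169) = 1/621359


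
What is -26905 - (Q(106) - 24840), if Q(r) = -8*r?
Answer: -1217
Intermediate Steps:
-26905 - (Q(106) - 24840) = -26905 - (-8*106 - 24840) = -26905 - (-848 - 24840) = -26905 - 1*(-25688) = -26905 + 25688 = -1217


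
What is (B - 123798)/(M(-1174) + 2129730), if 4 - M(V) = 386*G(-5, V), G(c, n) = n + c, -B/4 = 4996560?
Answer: -10055019/1292414 ≈ -7.7800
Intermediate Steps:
B = -19986240 (B = -4*4996560 = -19986240)
G(c, n) = c + n
M(V) = 1934 - 386*V (M(V) = 4 - 386*(-5 + V) = 4 - (-1930 + 386*V) = 4 + (1930 - 386*V) = 1934 - 386*V)
(B - 123798)/(M(-1174) + 2129730) = (-19986240 - 123798)/((1934 - 386*(-1174)) + 2129730) = -20110038/((1934 + 453164) + 2129730) = -20110038/(455098 + 2129730) = -20110038/2584828 = -20110038*1/2584828 = -10055019/1292414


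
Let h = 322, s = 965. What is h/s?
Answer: 322/965 ≈ 0.33368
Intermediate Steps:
h/s = 322/965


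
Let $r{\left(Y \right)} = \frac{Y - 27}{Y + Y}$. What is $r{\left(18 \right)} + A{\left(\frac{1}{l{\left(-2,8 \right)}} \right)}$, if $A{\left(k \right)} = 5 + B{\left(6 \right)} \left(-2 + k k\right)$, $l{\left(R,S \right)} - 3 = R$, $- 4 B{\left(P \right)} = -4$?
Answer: $\frac{15}{4} \approx 3.75$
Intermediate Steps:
$B{\left(P \right)} = 1$ ($B{\left(P \right)} = \left(- \frac{1}{4}\right) \left(-4\right) = 1$)
$l{\left(R,S \right)} = 3 + R$
$r{\left(Y \right)} = \frac{-27 + Y}{2 Y}$
$A{\left(k \right)} = 3 + k^{2}$ ($A{\left(k \right)} = 5 + 1 \left(-2 + k k\right) = 5 + 1 \left(-2 + k^{2}\right) = 5 + \left(-2 + k^{2}\right) = 3 + k^{2}$)
$r{\left(18 \right)} + A{\left(\frac{1}{l{\left(-2,8 \right)}} \right)} = \frac{-27 + 18}{2 \cdot 18} + \left(3 + \left(\frac{1}{3 - 2}\right)^{2}\right) = \frac{1}{2} \cdot \frac{1}{18} \left(-9\right) + \left(3 + \left(1^{-1}\right)^{2}\right) = - \frac{1}{4} + \left(3 + 1^{2}\right) = - \frac{1}{4} + \left(3 + 1\right) = - \frac{1}{4} + 4 = \frac{15}{4}$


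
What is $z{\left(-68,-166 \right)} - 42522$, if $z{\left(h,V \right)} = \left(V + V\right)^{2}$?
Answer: $67702$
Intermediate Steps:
$z{\left(h,V \right)} = 4 V^{2}$ ($z{\left(h,V \right)} = \left(2 V\right)^{2} = 4 V^{2}$)
$z{\left(-68,-166 \right)} - 42522 = 4 \left(-166\right)^{2} - 42522 = 4 \cdot 27556 - 42522 = 110224 - 42522 = 67702$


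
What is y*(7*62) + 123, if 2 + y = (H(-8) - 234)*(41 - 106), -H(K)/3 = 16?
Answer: 7954475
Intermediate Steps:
H(K) = -48 (H(K) = -3*16 = -48)
y = 18328 (y = -2 + (-48 - 234)*(41 - 106) = -2 - 282*(-65) = -2 + 18330 = 18328)
y*(7*62) + 123 = 18328*(7*62) + 123 = 18328*434 + 123 = 7954352 + 123 = 7954475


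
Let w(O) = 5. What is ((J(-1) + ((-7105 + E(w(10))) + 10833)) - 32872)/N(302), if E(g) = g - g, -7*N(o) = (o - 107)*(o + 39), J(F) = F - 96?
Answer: 68229/22165 ≈ 3.0782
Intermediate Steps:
J(F) = -96 + F
N(o) = -(-107 + o)*(39 + o)/7 (N(o) = -(o - 107)*(o + 39)/7 = -(-107 + o)*(39 + o)/7)
E(g) = 0
((J(-1) + ((-7105 + E(w(10))) + 10833)) - 32872)/N(302) = (((-96 - 1) + ((-7105 + 0) + 10833)) - 32872)/(4173/7 - ⅐*302² + (68/7)*302) = ((-97 + (-7105 + 10833)) - 32872)/(4173/7 - ⅐*91204 + 20536/7) = ((-97 + 3728) - 32872)/(4173/7 - 91204/7 + 20536/7) = (3631 - 32872)/(-66495/7) = -29241*(-7/66495) = 68229/22165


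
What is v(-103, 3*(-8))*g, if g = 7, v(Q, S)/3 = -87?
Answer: -1827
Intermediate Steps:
v(Q, S) = -261 (v(Q, S) = 3*(-87) = -261)
v(-103, 3*(-8))*g = -261*7 = -1827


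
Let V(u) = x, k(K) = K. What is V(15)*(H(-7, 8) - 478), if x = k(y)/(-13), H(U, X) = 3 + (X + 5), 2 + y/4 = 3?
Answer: 1848/13 ≈ 142.15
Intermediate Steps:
y = 4 (y = -8 + 4*3 = -8 + 12 = 4)
H(U, X) = 8 + X (H(U, X) = 3 + (5 + X) = 8 + X)
x = -4/13 (x = 4/(-13) = 4*(-1/13) = -4/13 ≈ -0.30769)
V(u) = -4/13
V(15)*(H(-7, 8) - 478) = -4*((8 + 8) - 478)/13 = -4*(16 - 478)/13 = -4/13*(-462) = 1848/13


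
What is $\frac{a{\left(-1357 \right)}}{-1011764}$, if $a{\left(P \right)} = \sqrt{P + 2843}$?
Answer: $- \frac{\sqrt{1486}}{1011764} \approx -3.81 \cdot 10^{-5}$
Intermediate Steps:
$a{\left(P \right)} = \sqrt{2843 + P}$
$\frac{a{\left(-1357 \right)}}{-1011764} = \frac{\sqrt{2843 - 1357}}{-1011764} = \sqrt{1486} \left(- \frac{1}{1011764}\right) = - \frac{\sqrt{1486}}{1011764}$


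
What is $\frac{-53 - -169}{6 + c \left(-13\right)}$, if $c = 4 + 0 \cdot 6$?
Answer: $- \frac{58}{23} \approx -2.5217$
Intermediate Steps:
$c = 4$ ($c = 4 + 0 = 4$)
$\frac{-53 - -169}{6 + c \left(-13\right)} = \frac{-53 - -169}{6 + 4 \left(-13\right)} = \frac{-53 + 169}{6 - 52} = \frac{116}{-46} = 116 \left(- \frac{1}{46}\right) = - \frac{58}{23}$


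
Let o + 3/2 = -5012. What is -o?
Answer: 10027/2 ≈ 5013.5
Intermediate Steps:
o = -10027/2 (o = -3/2 - 5012 = -10027/2 ≈ -5013.5)
-o = -1*(-10027/2) = 10027/2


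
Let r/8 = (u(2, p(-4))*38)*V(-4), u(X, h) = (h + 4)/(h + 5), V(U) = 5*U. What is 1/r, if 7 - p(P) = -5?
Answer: -17/97280 ≈ -0.00017475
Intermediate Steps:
p(P) = 12 (p(P) = 7 - 1*(-5) = 7 + 5 = 12)
u(X, h) = (4 + h)/(5 + h)
r = -97280/17 (r = 8*((((4 + 12)/(5 + 12))*38)*(5*(-4))) = 8*(((16/17)*38)*(-20)) = 8*((608/17)*(-20)) = 8*(-12160/17) = -97280/17 ≈ -5722.4)
1/r = 1/(-97280/17) = -17/97280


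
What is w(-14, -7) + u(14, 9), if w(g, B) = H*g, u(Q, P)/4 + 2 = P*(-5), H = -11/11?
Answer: -174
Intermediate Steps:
H = -1 (H = -11*1/11 = -1)
u(Q, P) = -8 - 20*P (u(Q, P) = -8 + 4*(P*(-5)) = -8 + 4*(-5*P) = -8 - 20*P)
w(g, B) = -g
w(-14, -7) + u(14, 9) = -1*(-14) + (-8 - 20*9) = 14 + (-8 - 180) = 14 - 188 = -174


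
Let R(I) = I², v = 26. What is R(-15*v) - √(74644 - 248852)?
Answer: 152100 - 8*I*√2722 ≈ 1.521e+5 - 417.38*I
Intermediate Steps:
R(-15*v) - √(74644 - 248852) = (-15*26)² - √(74644 - 248852) = (-390)² - √(-174208) = 152100 - 8*I*√2722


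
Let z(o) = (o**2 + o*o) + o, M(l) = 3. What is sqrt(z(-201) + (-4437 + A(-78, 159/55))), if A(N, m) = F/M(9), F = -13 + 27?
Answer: sqrt(685518)/3 ≈ 275.99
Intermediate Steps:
F = 14
A(N, m) = 14/3
z(o) = o + 2*o**2 (z(o) = (o**2 + o**2) + o = 2*o**2 + o = o + 2*o**2)
sqrt(z(-201) + (-4437 + A(-78, 159/55))) = sqrt(-201*(1 + 2*(-201)) + (-4437 + 14/3)) = sqrt(-201*(1 - 402) - 13297/3) = sqrt(-201*(-401) - 13297/3) = sqrt(80601 - 13297/3) = sqrt(228506/3) = sqrt(685518)/3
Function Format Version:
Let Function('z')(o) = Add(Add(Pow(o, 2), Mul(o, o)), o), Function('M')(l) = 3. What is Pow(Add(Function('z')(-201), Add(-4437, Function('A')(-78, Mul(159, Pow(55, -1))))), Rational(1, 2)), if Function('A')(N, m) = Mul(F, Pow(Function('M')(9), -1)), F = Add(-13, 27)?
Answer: Mul(Rational(1, 3), Pow(685518, Rational(1, 2))) ≈ 275.99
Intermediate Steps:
F = 14
Function('A')(N, m) = Rational(14, 3) (Function('A')(N, m) = Mul(14, Pow(3, -1)) = Mul(14, Rational(1, 3)) = Rational(14, 3))
Function('z')(o) = Add(o, Mul(2, Pow(o, 2))) (Function('z')(o) = Add(Add(Pow(o, 2), Pow(o, 2)), o) = Add(Mul(2, Pow(o, 2)), o) = Add(o, Mul(2, Pow(o, 2))))
Pow(Add(Function('z')(-201), Add(-4437, Function('A')(-78, Mul(159, Pow(55, -1))))), Rational(1, 2)) = Pow(Add(Mul(-201, Add(1, Mul(2, -201))), Add(-4437, Rational(14, 3))), Rational(1, 2)) = Pow(Add(Mul(-201, Add(1, -402)), Rational(-13297, 3)), Rational(1, 2)) = Pow(Add(Mul(-201, -401), Rational(-13297, 3)), Rational(1, 2)) = Pow(Add(80601, Rational(-13297, 3)), Rational(1, 2)) = Pow(Rational(228506, 3), Rational(1, 2)) = Mul(Rational(1, 3), Pow(685518, Rational(1, 2)))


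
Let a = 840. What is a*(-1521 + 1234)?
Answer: -241080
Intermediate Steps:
a*(-1521 + 1234) = 840*(-1521 + 1234) = 840*(-287) = -241080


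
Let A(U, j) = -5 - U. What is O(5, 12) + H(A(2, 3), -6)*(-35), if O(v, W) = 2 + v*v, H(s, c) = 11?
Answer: -358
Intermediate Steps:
O(v, W) = 2 + v²
O(5, 12) + H(A(2, 3), -6)*(-35) = (2 + 5²) + 11*(-35) = (2 + 25) - 385 = 27 - 385 = -358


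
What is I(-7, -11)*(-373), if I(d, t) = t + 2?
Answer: 3357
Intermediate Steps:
I(d, t) = 2 + t
I(-7, -11)*(-373) = (2 - 11)*(-373) = -9*(-373) = 3357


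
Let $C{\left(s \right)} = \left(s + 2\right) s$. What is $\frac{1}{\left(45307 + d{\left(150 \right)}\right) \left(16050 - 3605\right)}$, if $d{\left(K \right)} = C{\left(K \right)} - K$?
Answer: $\frac{1}{845724865} \approx 1.1824 \cdot 10^{-9}$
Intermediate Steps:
$C{\left(s \right)} = s \left(2 + s\right)$ ($C{\left(s \right)} = \left(2 + s\right) s = s \left(2 + s\right)$)
$d{\left(K \right)} = - K + K \left(2 + K\right)$ ($d{\left(K \right)} = K \left(2 + K\right) - K = - K + K \left(2 + K\right)$)
$\frac{1}{\left(45307 + d{\left(150 \right)}\right) \left(16050 - 3605\right)} = \frac{1}{\left(45307 + 150 \left(1 + 150\right)\right) \left(16050 - 3605\right)} = \frac{1}{\left(45307 + 150 \cdot 151\right) 12445} = \frac{1}{\left(45307 + 22650\right) 12445} = \frac{1}{67957 \cdot 12445} = \frac{1}{845724865}$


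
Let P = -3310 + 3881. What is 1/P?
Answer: 1/571 ≈ 0.0017513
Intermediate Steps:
P = 571
1/P = 1/571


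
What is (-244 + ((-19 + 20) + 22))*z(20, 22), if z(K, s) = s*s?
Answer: -106964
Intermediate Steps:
z(K, s) = s**2
(-244 + ((-19 + 20) + 22))*z(20, 22) = (-244 + ((-19 + 20) + 22))*22**2 = (-244 + (1 + 22))*484 = (-244 + 23)*484 = -221*484 = -106964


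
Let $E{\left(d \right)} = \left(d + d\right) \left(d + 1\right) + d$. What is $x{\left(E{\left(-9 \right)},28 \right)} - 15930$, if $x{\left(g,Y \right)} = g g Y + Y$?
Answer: $494398$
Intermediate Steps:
$E{\left(d \right)} = d + 2 d \left(1 + d\right)$ ($E{\left(d \right)} = 2 d \left(1 + d\right) + d = d + 2 d \left(1 + d\right)$)
$x{\left(g,Y \right)} = Y + Y g^{2}$ ($x{\left(g,Y \right)} = g^{2} Y + Y = Y g^{2} + Y = Y + Y g^{2}$)
$x{\left(E{\left(-9 \right)},28 \right)} - 15930 = 28 \left(1 + \left(- 9 \left(3 + 2 \left(-9\right)\right)\right)^{2}\right) - 15930 = 28 \left(1 + \left(- 9 \left(3 - 18\right)\right)^{2}\right) - 15930 = 28 \left(1 + \left(\left(-9\right) \left(-15\right)\right)^{2}\right) - 15930 = 28 \left(1 + 135^{2}\right) - 15930 = 28 \left(1 + 18225\right) - 15930 = 28 \cdot 18226 - 15930 = 510328 - 15930 = 494398$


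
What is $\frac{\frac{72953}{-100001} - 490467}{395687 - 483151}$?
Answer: $\frac{12261815855}{2186621866} \approx 5.6077$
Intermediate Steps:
$\frac{\frac{72953}{-100001} - 490467}{395687 - 483151} = \frac{72953 \left(- \frac{1}{100001}\right) - 490467}{-87464} = \left(- \frac{72953}{100001} - 490467\right) \left(- \frac{1}{87464}\right) = \left(- \frac{49047263420}{100001}\right) \left(- \frac{1}{87464}\right) = \frac{12261815855}{2186621866}$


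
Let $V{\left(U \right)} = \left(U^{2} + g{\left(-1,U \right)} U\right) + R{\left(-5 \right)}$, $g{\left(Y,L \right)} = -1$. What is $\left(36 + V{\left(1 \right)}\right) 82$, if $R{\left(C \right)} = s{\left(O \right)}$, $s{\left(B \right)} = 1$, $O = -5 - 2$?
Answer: $3034$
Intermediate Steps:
$O = -7$ ($O = -5 - 2 = -7$)
$R{\left(C \right)} = 1$
$V{\left(U \right)} = 1 + U^{2} - U$ ($V{\left(U \right)} = \left(U^{2} - U\right) + 1 = 1 + U^{2} - U$)
$\left(36 + V{\left(1 \right)}\right) 82 = \left(36 + \left(1 + 1^{2} - 1\right)\right) 82 = \left(36 + \left(1 + 1 - 1\right)\right) 82 = \left(36 + 1\right) 82 = 37 \cdot 82 = 3034$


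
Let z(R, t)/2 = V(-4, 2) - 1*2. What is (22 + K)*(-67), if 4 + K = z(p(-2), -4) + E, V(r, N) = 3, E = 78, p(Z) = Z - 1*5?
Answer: -6566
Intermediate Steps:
p(Z) = -5 + Z (p(Z) = Z - 5 = -5 + Z)
z(R, t) = 2 (z(R, t) = 2*(3 - 1*2) = 2*(3 - 2) = 2*1 = 2)
K = 76 (K = -4 + (2 + 78) = -4 + 80 = 76)
(22 + K)*(-67) = (22 + 76)*(-67) = 98*(-67) = -6566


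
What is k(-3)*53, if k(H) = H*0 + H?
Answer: -159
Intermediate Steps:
k(H) = H (k(H) = 0 + H = H)
k(-3)*53 = -3*53 = -159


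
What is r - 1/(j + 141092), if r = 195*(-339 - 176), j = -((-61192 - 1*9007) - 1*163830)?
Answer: -37671526426/375121 ≈ -1.0043e+5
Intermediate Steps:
j = 234029 (j = -((-61192 - 9007) - 163830) = -(-70199 - 163830) = -1*(-234029) = 234029)
r = -100425 (r = 195*(-515) = -100425)
r - 1/(j + 141092) = -100425 - 1/(234029 + 141092) = -100425 - 1/375121 = -37671526426/375121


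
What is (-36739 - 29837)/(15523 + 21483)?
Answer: -33288/18503 ≈ -1.7991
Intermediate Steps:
(-36739 - 29837)/(15523 + 21483) = -66576/37006 = -66576*1/37006 = -33288/18503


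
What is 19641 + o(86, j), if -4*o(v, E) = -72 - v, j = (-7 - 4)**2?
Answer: 39361/2 ≈ 19681.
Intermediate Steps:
j = 121 (j = (-11)**2 = 121)
o(v, E) = 18 + v/4 (o(v, E) = -(-72 - v)/4 = 18 + v/4)
19641 + o(86, j) = 19641 + (18 + (1/4)*86) = 19641 + (18 + 43/2) = 19641 + 79/2 = 39361/2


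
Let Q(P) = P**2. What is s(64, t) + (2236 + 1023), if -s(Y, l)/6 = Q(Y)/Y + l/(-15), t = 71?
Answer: 14517/5 ≈ 2903.4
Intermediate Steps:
s(Y, l) = -6*Y + 2*l/5 (s(Y, l) = -6*(Y**2/Y + l/(-15)) = -6*(Y + l*(-1/15)) = -6*(Y - l/15) = -6*Y + 2*l/5)
s(64, t) + (2236 + 1023) = (-6*64 + (2/5)*71) + (2236 + 1023) = (-384 + 142/5) + 3259 = -1778/5 + 3259 = 14517/5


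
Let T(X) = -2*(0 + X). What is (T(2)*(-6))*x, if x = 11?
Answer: 264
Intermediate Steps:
T(X) = -2*X
(T(2)*(-6))*x = (-2*2*(-6))*11 = -4*(-6)*11 = 24*11 = 264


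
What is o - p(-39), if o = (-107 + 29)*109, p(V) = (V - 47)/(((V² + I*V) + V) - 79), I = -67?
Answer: -17071973/2008 ≈ -8502.0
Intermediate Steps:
p(V) = (-47 + V)/(-79 + V² - 66*V) (p(V) = (V - 47)/(((V² - 67*V) + V) - 79) = (-47 + V)/((V² - 66*V) - 79) = (-47 + V)/(-79 + V² - 66*V))
o = -8502 (o = -78*109 = -8502)
o - p(-39) = -8502 - (-47 - 39)/(-79 + (-39)² - 66*(-39)) = -8502 - (-86)/(-79 + 1521 + 2574) = -8502 - (-86)/4016 = -8502 - 1*(-43/2008) = -8502 + 43/2008 = -17071973/2008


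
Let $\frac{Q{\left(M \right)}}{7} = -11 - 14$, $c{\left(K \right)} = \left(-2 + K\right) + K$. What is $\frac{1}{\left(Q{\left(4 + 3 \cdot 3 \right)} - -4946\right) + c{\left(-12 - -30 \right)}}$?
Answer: $\frac{1}{4805} \approx 0.00020812$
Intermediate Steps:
$c{\left(K \right)} = -2 + 2 K$
$Q{\left(M \right)} = -175$ ($Q{\left(M \right)} = 7 \left(-11 - 14\right) = 7 \left(-25\right) = -175$)
$\frac{1}{\left(Q{\left(4 + 3 \cdot 3 \right)} - -4946\right) + c{\left(-12 - -30 \right)}} = \frac{1}{\left(-175 - -4946\right) - \left(2 - 2 \left(-12 - -30\right)\right)} = \frac{1}{\left(-175 + 4946\right) - \left(2 - 2 \left(-12 + 30\right)\right)} = \frac{1}{4771 + \left(-2 + 2 \cdot 18\right)} = \frac{1}{4771 + \left(-2 + 36\right)} = \frac{1}{4771 + 34} = \frac{1}{4805}$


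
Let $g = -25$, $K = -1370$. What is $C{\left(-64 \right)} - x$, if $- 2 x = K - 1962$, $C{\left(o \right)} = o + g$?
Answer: $-1755$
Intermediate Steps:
$C{\left(o \right)} = -25 + o$ ($C{\left(o \right)} = o - 25 = -25 + o$)
$x = 1666$ ($x = - \frac{-1370 - 1962}{2} = \left(- \frac{1}{2}\right) \left(-3332\right) = 1666$)
$C{\left(-64 \right)} - x = \left(-25 - 64\right) - 1666 = -89 - 1666 = -1755$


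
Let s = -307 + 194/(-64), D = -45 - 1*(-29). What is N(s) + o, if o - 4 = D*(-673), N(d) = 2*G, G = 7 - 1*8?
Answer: 10770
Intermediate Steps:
G = -1 (G = 7 - 8 = -1)
D = -16 (D = -45 + 29 = -16)
s = -9921/32 (s = -307 + 194*(-1/64) = -307 - 97/32 = -9921/32 ≈ -310.03)
N(d) = -2 (N(d) = 2*(-1) = -2)
o = 10772 (o = 4 - 16*(-673) = 4 + 10768 = 10772)
N(s) + o = -2 + 10772 = 10770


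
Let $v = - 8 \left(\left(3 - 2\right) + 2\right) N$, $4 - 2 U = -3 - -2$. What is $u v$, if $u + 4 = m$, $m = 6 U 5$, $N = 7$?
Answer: $-11928$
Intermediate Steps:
$U = \frac{5}{2}$ ($U = 2 - \frac{-3 - -2}{2} = 2 - \frac{-3 + 2}{2} = 2 - - \frac{1}{2} = 2 + \frac{1}{2} = \frac{5}{2} \approx 2.5$)
$m = 75$ ($m = 6 \cdot \frac{5}{2} \cdot 5 = 6 \cdot \frac{25}{2} = 75$)
$v = -168$ ($v = - 8 \left(\left(3 - 2\right) + 2\right) 7 = - 8 \left(1 + 2\right) 7 = \left(-8\right) 3 \cdot 7 = \left(-24\right) 7 = -168$)
$u = 71$ ($u = -4 + 75 = 71$)
$u v = 71 \left(-168\right) = -11928$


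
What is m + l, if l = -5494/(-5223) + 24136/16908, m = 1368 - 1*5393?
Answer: -9867520645/2453069 ≈ -4022.5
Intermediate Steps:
m = -4025 (m = 1368 - 5393 = -4025)
l = 6082080/2453069 (l = -5494*(-1/5223) + 24136*(1/16908) = 5494/5223 + 6034/4227 = 6082080/2453069 ≈ 2.4794)
m + l = -4025 + 6082080/2453069 = -9867520645/2453069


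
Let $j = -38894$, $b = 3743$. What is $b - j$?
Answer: $42637$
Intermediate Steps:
$b - j = 3743 - -38894 = 3743 + 38894 = 42637$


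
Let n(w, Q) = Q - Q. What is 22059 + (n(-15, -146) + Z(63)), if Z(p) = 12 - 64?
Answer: 22007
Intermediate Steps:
Z(p) = -52
n(w, Q) = 0
22059 + (n(-15, -146) + Z(63)) = 22059 + (0 - 52) = 22059 - 52 = 22007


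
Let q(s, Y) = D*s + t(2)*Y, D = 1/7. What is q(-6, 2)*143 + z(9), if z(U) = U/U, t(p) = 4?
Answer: 7157/7 ≈ 1022.4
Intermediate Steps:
D = ⅐ ≈ 0.14286
z(U) = 1
q(s, Y) = 4*Y + s/7 (q(s, Y) = s/7 + 4*Y = 4*Y + s/7)
q(-6, 2)*143 + z(9) = (4*2 + (⅐)*(-6))*143 + 1 = (8 - 6/7)*143 + 1 = (50/7)*143 + 1 = 7150/7 + 1 = 7157/7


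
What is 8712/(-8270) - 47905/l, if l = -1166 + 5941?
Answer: -8755483/789785 ≈ -11.086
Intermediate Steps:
l = 4775
8712/(-8270) - 47905/l = 8712/(-8270) - 47905/4775 = 8712*(-1/8270) - 47905*1/4775 = -4356/4135 - 9581/955 = -8755483/789785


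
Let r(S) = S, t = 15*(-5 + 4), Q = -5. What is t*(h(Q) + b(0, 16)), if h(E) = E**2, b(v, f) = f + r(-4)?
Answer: -555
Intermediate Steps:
t = -15 (t = 15*(-1) = -15)
b(v, f) = -4 + f (b(v, f) = f - 4 = -4 + f)
t*(h(Q) + b(0, 16)) = -15*((-5)**2 + (-4 + 16)) = -15*(25 + 12) = -15*37 = -555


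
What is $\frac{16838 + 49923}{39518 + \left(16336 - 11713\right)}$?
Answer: $\frac{66761}{44141} \approx 1.5124$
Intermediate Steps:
$\frac{16838 + 49923}{39518 + \left(16336 - 11713\right)} = \frac{66761}{39518 + \left(16336 - 11713\right)} = \frac{66761}{39518 + 4623} = \frac{66761}{44141}$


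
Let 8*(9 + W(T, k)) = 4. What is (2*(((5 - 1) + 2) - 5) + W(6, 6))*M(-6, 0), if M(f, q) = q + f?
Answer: 39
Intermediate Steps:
W(T, k) = -17/2 (W(T, k) = -9 + (1/8)*4 = -9 + 1/2 = -17/2)
M(f, q) = f + q
(2*(((5 - 1) + 2) - 5) + W(6, 6))*M(-6, 0) = (2*(((5 - 1) + 2) - 5) - 17/2)*(-6 + 0) = (2*((4 + 2) - 5) - 17/2)*(-6) = (2*(6 - 5) - 17/2)*(-6) = (2*1 - 17/2)*(-6) = (2 - 17/2)*(-6) = -13/2*(-6) = 39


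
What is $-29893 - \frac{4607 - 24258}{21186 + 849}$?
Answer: $- \frac{658672604}{22035} \approx -29892.0$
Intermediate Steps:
$-29893 - \frac{4607 - 24258}{21186 + 849} = -29893 - - \frac{19651}{22035} = -29893 + \frac{19651}{22035} = - \frac{658672604}{22035}$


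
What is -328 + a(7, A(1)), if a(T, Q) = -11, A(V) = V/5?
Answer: -339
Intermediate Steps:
A(V) = V/5 (A(V) = V*(1/5) = V/5)
-328 + a(7, A(1)) = -328 - 11 = -339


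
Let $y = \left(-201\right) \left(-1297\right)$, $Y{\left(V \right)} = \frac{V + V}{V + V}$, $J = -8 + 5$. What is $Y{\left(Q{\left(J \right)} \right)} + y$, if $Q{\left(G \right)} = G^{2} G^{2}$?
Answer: $260698$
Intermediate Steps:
$J = -3$
$Q{\left(G \right)} = G^{4}$
$Y{\left(V \right)} = 1$ ($Y{\left(V \right)} = \frac{2 V}{2 V} = 2 V \frac{1}{2 V} = 1$)
$y = 260697$
$Y{\left(Q{\left(J \right)} \right)} + y = 1 + 260697 = 260698$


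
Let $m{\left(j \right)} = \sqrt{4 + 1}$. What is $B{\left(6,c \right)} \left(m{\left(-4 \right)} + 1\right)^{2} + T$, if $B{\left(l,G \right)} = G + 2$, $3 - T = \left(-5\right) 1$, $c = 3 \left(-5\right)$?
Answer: $-70 - 26 \sqrt{5} \approx -128.14$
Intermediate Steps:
$c = -15$
$m{\left(j \right)} = \sqrt{5}$
$T = 8$ ($T = 3 - \left(-5\right) 1 = 3 - -5 = 3 + 5 = 8$)
$B{\left(l,G \right)} = 2 + G$
$B{\left(6,c \right)} \left(m{\left(-4 \right)} + 1\right)^{2} + T = \left(2 - 15\right) \left(\sqrt{5} + 1\right)^{2} + 8 = - 13 \left(1 + \sqrt{5}\right)^{2} + 8 = 8 - 13 \left(1 + \sqrt{5}\right)^{2}$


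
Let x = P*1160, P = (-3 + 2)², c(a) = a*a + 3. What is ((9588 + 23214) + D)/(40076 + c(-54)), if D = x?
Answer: 33962/42995 ≈ 0.78991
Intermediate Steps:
c(a) = 3 + a² (c(a) = a² + 3 = 3 + a²)
P = 1 (P = (-1)² = 1)
x = 1160 (x = 1*1160 = 1160)
D = 1160
((9588 + 23214) + D)/(40076 + c(-54)) = ((9588 + 23214) + 1160)/(40076 + (3 + (-54)²)) = (32802 + 1160)/(40076 + (3 + 2916)) = 33962/(40076 + 2919) = 33962/42995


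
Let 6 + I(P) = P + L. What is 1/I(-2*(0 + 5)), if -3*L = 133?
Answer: -3/181 ≈ -0.016575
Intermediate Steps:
L = -133/3 (L = -1/3*133 = -133/3 ≈ -44.333)
I(P) = -151/3 + P (I(P) = -6 + (P - 133/3) = -6 + (-133/3 + P) = -151/3 + P)
1/I(-2*(0 + 5)) = 1/(-151/3 - 2*(0 + 5)) = 1/(-151/3 - 2*5) = 1/(-151/3 - 10) = 1/(-181/3) = -3/181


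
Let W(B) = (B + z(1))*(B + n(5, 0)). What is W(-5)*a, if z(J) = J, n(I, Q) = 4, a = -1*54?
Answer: -216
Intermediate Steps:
a = -54
W(B) = (1 + B)*(4 + B) (W(B) = (B + 1)*(B + 4) = (1 + B)*(4 + B))
W(-5)*a = (4 + (-5)² + 5*(-5))*(-54) = (4 + 25 - 25)*(-54) = 4*(-54) = -216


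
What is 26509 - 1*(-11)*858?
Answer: 35947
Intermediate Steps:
26509 - 1*(-11)*858 = 26509 + 11*858 = 26509 + 9438 = 35947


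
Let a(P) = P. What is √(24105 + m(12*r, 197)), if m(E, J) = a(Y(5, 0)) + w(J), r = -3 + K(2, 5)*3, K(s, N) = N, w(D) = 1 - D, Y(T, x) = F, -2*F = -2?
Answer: √23910 ≈ 154.63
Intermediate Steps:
F = 1 (F = -½*(-2) = 1)
Y(T, x) = 1
r = 12 (r = -3 + 5*3 = -3 + 15 = 12)
m(E, J) = 2 - J (m(E, J) = 1 + (1 - J) = 2 - J)
√(24105 + m(12*r, 197)) = √(24105 + (2 - 1*197)) = √(24105 + (2 - 197)) = √(24105 - 195) = √23910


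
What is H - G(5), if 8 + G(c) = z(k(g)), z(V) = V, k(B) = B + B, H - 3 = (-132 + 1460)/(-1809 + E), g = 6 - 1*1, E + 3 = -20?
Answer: 63/229 ≈ 0.27511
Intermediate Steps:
E = -23 (E = -3 - 20 = -23)
g = 5 (g = 6 - 1 = 5)
H = 521/229 (H = 3 + (-132 + 1460)/(-1809 - 23) = 3 + 1328/(-1832) = 3 + 1328*(-1/1832) = 3 - 166/229 = 521/229 ≈ 2.2751)
k(B) = 2*B
G(c) = 2 (G(c) = -8 + 2*5 = -8 + 10 = 2)
H - G(5) = 521/229 - 1*2 = 521/229 - 2 = 63/229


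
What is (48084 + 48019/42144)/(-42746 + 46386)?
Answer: 405300023/30680832 ≈ 13.210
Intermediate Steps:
(48084 + 48019/42144)/(-42746 + 46386) = (48084 + 48019*(1/42144))/3640 = (48084 + 48019/42144)*(1/3640) = (2026500115/42144)*(1/3640) = 405300023/30680832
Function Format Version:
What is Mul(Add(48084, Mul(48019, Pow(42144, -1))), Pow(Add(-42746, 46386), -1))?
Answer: Rational(405300023, 30680832) ≈ 13.210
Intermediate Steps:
Mul(Add(48084, Mul(48019, Pow(42144, -1))), Pow(Add(-42746, 46386), -1)) = Mul(Add(48084, Mul(48019, Rational(1, 42144))), Pow(3640, -1)) = Mul(Add(48084, Rational(48019, 42144)), Rational(1, 3640)) = Mul(Rational(2026500115, 42144), Rational(1, 3640)) = Rational(405300023, 30680832)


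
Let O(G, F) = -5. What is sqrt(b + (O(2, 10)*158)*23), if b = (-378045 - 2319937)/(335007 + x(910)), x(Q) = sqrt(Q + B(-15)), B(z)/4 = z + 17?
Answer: sqrt(-18269325516 - 163530*sqrt(102))/(3*sqrt(111669 + sqrt(102))) ≈ 134.83*I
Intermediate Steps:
B(z) = 68 + 4*z (B(z) = 4*(z + 17) = 4*(17 + z) = 68 + 4*z)
x(Q) = sqrt(8 + Q) (x(Q) = sqrt(Q + (68 + 4*(-15))) = sqrt(Q + (68 - 60)) = sqrt(Q + 8) = sqrt(8 + Q))
b = -2697982/(335007 + 3*sqrt(102)) (b = (-378045 - 2319937)/(335007 + sqrt(8 + 910)) = -2697982/(335007 + sqrt(918)) = -2697982/(335007 + 3*sqrt(102)) ≈ -8.0528)
sqrt(b + (O(2, 10)*158)*23) = sqrt((-14346711998/1781423637 + 385426*sqrt(102)/5344270911) - 5*158*23) = sqrt((-14346711998/1781423637 + 385426*sqrt(102)/5344270911) - 790*23) = sqrt((-14346711998/1781423637 + 385426*sqrt(102)/5344270911) - 18170) = sqrt(-32382814196288/1781423637 + 385426*sqrt(102)/5344270911)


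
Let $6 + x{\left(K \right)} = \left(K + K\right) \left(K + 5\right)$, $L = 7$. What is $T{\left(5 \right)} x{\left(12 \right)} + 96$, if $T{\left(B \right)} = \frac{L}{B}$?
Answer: $\frac{3294}{5} \approx 658.8$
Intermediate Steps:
$T{\left(B \right)} = \frac{7}{B}$
$x{\left(K \right)} = -6 + 2 K \left(5 + K\right)$ ($x{\left(K \right)} = -6 + \left(K + K\right) \left(K + 5\right) = -6 + 2 K \left(5 + K\right)$)
$T{\left(5 \right)} x{\left(12 \right)} + 96 = \frac{7}{5} \left(-6 + 2 \cdot 12^{2} + 10 \cdot 12\right) + 96 = 7 \cdot \frac{1}{5} \left(-6 + 2 \cdot 144 + 120\right) + 96 = \frac{7 \left(-6 + 288 + 120\right)}{5} + 96 = \frac{7}{5} \cdot 402 + 96 = \frac{2814}{5} + 96 = \frac{3294}{5}$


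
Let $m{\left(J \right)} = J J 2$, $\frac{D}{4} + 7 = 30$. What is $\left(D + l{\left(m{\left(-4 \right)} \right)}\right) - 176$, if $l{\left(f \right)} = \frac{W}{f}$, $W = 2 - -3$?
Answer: $- \frac{2683}{32} \approx -83.844$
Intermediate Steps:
$D = 92$ ($D = -28 + 4 \cdot 30 = -28 + 120 = 92$)
$W = 5$ ($W = 2 + 3 = 5$)
$m{\left(J \right)} = 2 J^{2}$ ($m{\left(J \right)} = J^{2} \cdot 2 = 2 J^{2}$)
$l{\left(f \right)} = \frac{5}{f}$
$\left(D + l{\left(m{\left(-4 \right)} \right)}\right) - 176 = \left(92 + \frac{5}{2 \left(-4\right)^{2}}\right) - 176 = \left(92 + \frac{5}{2 \cdot 16}\right) - 176 = \left(92 + \frac{5}{32}\right) - 176 = \frac{2949}{32} - 176 = - \frac{2683}{32}$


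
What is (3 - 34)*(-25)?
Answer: 775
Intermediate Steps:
(3 - 34)*(-25) = -31*(-25) = 775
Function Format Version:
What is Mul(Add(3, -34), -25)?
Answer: 775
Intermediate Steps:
Mul(Add(3, -34), -25) = Mul(-31, -25) = 775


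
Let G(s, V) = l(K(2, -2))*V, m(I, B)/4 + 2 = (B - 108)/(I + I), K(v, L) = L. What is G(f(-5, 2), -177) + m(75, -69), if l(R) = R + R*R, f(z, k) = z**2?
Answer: -9168/25 ≈ -366.72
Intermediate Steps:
l(R) = R + R**2
m(I, B) = -8 + 2*(-108 + B)/I (m(I, B) = -8 + 4*((B - 108)/(I + I)) = -8 + 4*((-108 + B)/((2*I))) = -8 + 4*((-108 + B)*(1/(2*I))) = -8 + 4*((-108 + B)/(2*I)) = -8 + 2*(-108 + B)/I)
G(s, V) = 2*V (G(s, V) = (-2*(1 - 2))*V = (-2*(-1))*V = 2*V)
G(f(-5, 2), -177) + m(75, -69) = 2*(-177) + 2*(-108 - 69 - 4*75)/75 = -354 + 2*(1/75)*(-108 - 69 - 300) = -354 + 2*(1/75)*(-477) = -354 - 318/25 = -9168/25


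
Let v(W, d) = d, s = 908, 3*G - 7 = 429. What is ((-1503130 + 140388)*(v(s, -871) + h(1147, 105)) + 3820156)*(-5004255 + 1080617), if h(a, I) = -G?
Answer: -16347684022404988/3 ≈ -5.4492e+15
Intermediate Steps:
G = 436/3 (G = 7/3 + (1/3)*429 = 7/3 + 143 = 436/3 ≈ 145.33)
h(a, I) = -436/3 (h(a, I) = -1*436/3 = -436/3)
((-1503130 + 140388)*(v(s, -871) + h(1147, 105)) + 3820156)*(-5004255 + 1080617) = ((-1503130 + 140388)*(-871 - 436/3) + 3820156)*(-5004255 + 1080617) = (-1362742*(-3049/3) + 3820156)*(-3923638) = (4155000358/3 + 3820156)*(-3923638) = (4166460826/3)*(-3923638) = -16347684022404988/3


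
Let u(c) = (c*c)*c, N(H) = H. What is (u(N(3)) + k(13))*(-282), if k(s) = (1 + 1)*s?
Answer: -14946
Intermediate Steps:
k(s) = 2*s
u(c) = c**3 (u(c) = c**2*c = c**3)
(u(N(3)) + k(13))*(-282) = (3**3 + 2*13)*(-282) = (27 + 26)*(-282) = 53*(-282) = -14946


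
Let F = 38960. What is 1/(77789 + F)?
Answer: 1/116749 ≈ 8.5654e-6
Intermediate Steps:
1/(77789 + F) = 1/(77789 + 38960) = 1/116749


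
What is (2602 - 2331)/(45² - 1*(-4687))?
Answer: 271/6712 ≈ 0.040375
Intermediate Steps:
(2602 - 2331)/(45² - 1*(-4687)) = 271/(2025 + 4687) = 271/6712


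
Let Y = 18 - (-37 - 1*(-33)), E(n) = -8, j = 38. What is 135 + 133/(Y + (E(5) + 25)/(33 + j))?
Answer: 222608/1579 ≈ 140.98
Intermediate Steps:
Y = 22 (Y = 18 - (-37 + 33) = 18 - 1*(-4) = 18 + 4 = 22)
135 + 133/(Y + (E(5) + 25)/(33 + j)) = 135 + 133/(22 + (-8 + 25)/(33 + 38)) = 135 + 133/(22 + 17/71) = 135 + 133/(1579/71) = 135 + (71/1579)*133 = 135 + 9443/1579 = 222608/1579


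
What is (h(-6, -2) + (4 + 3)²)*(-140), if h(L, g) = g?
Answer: -6580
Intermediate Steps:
(h(-6, -2) + (4 + 3)²)*(-140) = (-2 + (4 + 3)²)*(-140) = (-2 + 7²)*(-140) = (-2 + 49)*(-140) = 47*(-140) = -6580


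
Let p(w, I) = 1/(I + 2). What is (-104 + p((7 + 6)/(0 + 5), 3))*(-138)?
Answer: 71622/5 ≈ 14324.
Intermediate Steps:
p(w, I) = 1/(2 + I)
(-104 + p((7 + 6)/(0 + 5), 3))*(-138) = (-104 + 1/(2 + 3))*(-138) = (-104 + 1/5)*(-138) = -519/5*(-138) = 71622/5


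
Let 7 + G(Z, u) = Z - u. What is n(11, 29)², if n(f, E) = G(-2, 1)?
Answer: 100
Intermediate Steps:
G(Z, u) = -7 + Z - u (G(Z, u) = -7 + (Z - u) = -7 + Z - u)
n(f, E) = -10 (n(f, E) = -7 - 2 - 1*1 = -7 - 2 - 1 = -10)
n(11, 29)² = (-10)² = 100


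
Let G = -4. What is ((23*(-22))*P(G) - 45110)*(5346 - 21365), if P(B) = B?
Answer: 690194634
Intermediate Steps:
((23*(-22))*P(G) - 45110)*(5346 - 21365) = ((23*(-22))*(-4) - 45110)*(5346 - 21365) = (-506*(-4) - 45110)*(-16019) = (2024 - 45110)*(-16019) = -43086*(-16019) = 690194634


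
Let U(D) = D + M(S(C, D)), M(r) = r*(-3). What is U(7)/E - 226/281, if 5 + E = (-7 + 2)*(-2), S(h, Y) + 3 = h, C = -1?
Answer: 4209/1405 ≈ 2.9957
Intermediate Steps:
S(h, Y) = -3 + h
M(r) = -3*r
U(D) = 12 + D (U(D) = D - 3*(-3 - 1) = D - 3*(-4) = D + 12 = 12 + D)
E = 5 (E = -5 + (-7 + 2)*(-2) = -5 - 5*(-2) = -5 + 10 = 5)
U(7)/E - 226/281 = (12 + 7)/5 - 226/281 = 19*(⅕) - 226*1/281 = 19/5 - 226/281 = 4209/1405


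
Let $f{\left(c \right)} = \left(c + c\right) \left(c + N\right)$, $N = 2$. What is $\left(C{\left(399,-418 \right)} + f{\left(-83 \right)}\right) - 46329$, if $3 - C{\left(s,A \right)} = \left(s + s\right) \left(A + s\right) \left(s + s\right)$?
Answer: $12066396$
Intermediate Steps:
$C{\left(s,A \right)} = 3 - 4 s^{2} \left(A + s\right)$ ($C{\left(s,A \right)} = 3 - \left(s + s\right) \left(A + s\right) \left(s + s\right) = 3 - 2 s \left(A + s\right) 2 s = 3 - 4 s^{2} \left(A + s\right)$)
$f{\left(c \right)} = 2 c \left(2 + c\right)$ ($f{\left(c \right)} = \left(c + c\right) \left(c + 2\right) = 2 c \left(2 + c\right)$)
$\left(C{\left(399,-418 \right)} + f{\left(-83 \right)}\right) - 46329 = \left(\left(3 - 4 \cdot 399^{3} - - 1672 \cdot 399^{2}\right) + 2 \left(-83\right) \left(2 - 83\right)\right) - 46329 = \left(\left(3 - 254084796 - \left(-1672\right) 159201\right) + 2 \left(-83\right) \left(-81\right)\right) - 46329 = \left(\left(3 - 254084796 + 266184072\right) + 13446\right) - 46329 = \left(12099279 + 13446\right) - 46329 = 12112725 - 46329 = 12066396$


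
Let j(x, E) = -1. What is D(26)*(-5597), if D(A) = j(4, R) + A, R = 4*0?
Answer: -139925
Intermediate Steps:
R = 0
D(A) = -1 + A
D(26)*(-5597) = (-1 + 26)*(-5597) = 25*(-5597) = -139925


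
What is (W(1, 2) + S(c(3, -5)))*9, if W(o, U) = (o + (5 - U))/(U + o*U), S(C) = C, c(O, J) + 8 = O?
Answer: -36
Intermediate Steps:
c(O, J) = -8 + O
W(o, U) = (5 + o - U)/(U + U*o)
(W(1, 2) + S(c(3, -5)))*9 = ((5 + 1 - 1*2)/(2*(1 + 1)) + (-8 + 3))*9 = ((1/2)*(5 + 1 - 2)/2 - 5)*9 = ((1/2)*(1/2)*4 - 5)*9 = (1 - 5)*9 = -4*9 = -36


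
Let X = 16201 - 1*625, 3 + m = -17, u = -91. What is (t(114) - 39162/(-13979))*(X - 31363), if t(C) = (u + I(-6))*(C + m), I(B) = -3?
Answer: 1949367424934/13979 ≈ 1.3945e+8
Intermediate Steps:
m = -20 (m = -3 - 17 = -20)
X = 15576 (X = 16201 - 625 = 15576)
t(C) = 1880 - 94*C (t(C) = (-91 - 3)*(C - 20) = -94*(-20 + C) = 1880 - 94*C)
(t(114) - 39162/(-13979))*(X - 31363) = ((1880 - 94*114) - 39162/(-13979))*(15576 - 31363) = ((1880 - 10716) - 39162*(-1/13979))*(-15787) = (-8836 + 39162/13979)*(-15787) = -123479282/13979*(-15787) = 1949367424934/13979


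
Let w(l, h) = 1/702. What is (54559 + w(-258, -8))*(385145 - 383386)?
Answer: 67370437021/702 ≈ 9.5969e+7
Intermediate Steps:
w(l, h) = 1/702
(54559 + w(-258, -8))*(385145 - 383386) = (54559 + 1/702)*(385145 - 383386) = (38300419/702)*1759 = 67370437021/702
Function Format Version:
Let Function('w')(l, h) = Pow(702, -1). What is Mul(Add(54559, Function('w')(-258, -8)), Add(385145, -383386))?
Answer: Rational(67370437021, 702) ≈ 9.5969e+7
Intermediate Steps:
Function('w')(l, h) = Rational(1, 702)
Mul(Add(54559, Function('w')(-258, -8)), Add(385145, -383386)) = Mul(Add(54559, Rational(1, 702)), Add(385145, -383386)) = Mul(Rational(38300419, 702), 1759) = Rational(67370437021, 702)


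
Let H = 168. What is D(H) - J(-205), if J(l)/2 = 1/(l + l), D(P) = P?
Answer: 34441/205 ≈ 168.00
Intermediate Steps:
J(l) = 1/l (J(l) = 2/(l + l) = 2/((2*l)) = 2*(1/(2*l)) = 1/l)
D(H) - J(-205) = 168 - 1/(-205) = 168 - 1*(-1/205) = 168 + 1/205 = 34441/205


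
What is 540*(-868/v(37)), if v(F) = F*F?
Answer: -468720/1369 ≈ -342.38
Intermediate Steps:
v(F) = F²
540*(-868/v(37)) = 540*(-868/(37²)) = 540*(-868/1369) = -468720/1369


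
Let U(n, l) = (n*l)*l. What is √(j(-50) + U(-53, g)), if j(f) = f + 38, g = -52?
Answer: 2*I*√35831 ≈ 378.58*I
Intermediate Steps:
U(n, l) = n*l² (U(n, l) = (l*n)*l = n*l²)
j(f) = 38 + f
√(j(-50) + U(-53, g)) = √((38 - 50) - 53*(-52)²) = √(-12 - 53*2704) = √(-12 - 143312) = √(-143324) = 2*I*√35831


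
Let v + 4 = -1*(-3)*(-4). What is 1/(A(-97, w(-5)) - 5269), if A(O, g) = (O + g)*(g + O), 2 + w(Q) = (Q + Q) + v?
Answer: 1/10356 ≈ 9.6562e-5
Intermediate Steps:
v = -16 (v = -4 - 1*(-3)*(-4) = -4 + 3*(-4) = -4 - 12 = -16)
w(Q) = -18 + 2*Q (w(Q) = -2 + ((Q + Q) - 16) = -2 + (2*Q - 16) = -2 + (-16 + 2*Q) = -18 + 2*Q)
A(O, g) = (O + g)² (A(O, g) = (O + g)*(O + g) = (O + g)²)
1/(A(-97, w(-5)) - 5269) = 1/((-97 + (-18 + 2*(-5)))² - 5269) = 1/((-97 + (-18 - 10))² - 5269) = 1/((-97 - 28)² - 5269) = 1/((-125)² - 5269) = 1/(15625 - 5269) = 1/10356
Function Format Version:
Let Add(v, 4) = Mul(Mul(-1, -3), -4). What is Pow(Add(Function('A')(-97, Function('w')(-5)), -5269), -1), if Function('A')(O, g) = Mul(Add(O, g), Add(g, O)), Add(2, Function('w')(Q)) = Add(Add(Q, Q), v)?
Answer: Rational(1, 10356) ≈ 9.6562e-5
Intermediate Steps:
v = -16 (v = Add(-4, Mul(Mul(-1, -3), -4)) = Add(-4, Mul(3, -4)) = Add(-4, -12) = -16)
Function('w')(Q) = Add(-18, Mul(2, Q)) (Function('w')(Q) = Add(-2, Add(Add(Q, Q), -16)) = Add(-2, Add(Mul(2, Q), -16)) = Add(-2, Add(-16, Mul(2, Q))) = Add(-18, Mul(2, Q)))
Function('A')(O, g) = Pow(Add(O, g), 2) (Function('A')(O, g) = Mul(Add(O, g), Add(O, g)) = Pow(Add(O, g), 2))
Pow(Add(Function('A')(-97, Function('w')(-5)), -5269), -1) = Pow(Add(Pow(Add(-97, Add(-18, Mul(2, -5))), 2), -5269), -1) = Pow(Add(Pow(Add(-97, Add(-18, -10)), 2), -5269), -1) = Pow(Add(Pow(Add(-97, -28), 2), -5269), -1) = Pow(Add(Pow(-125, 2), -5269), -1) = Pow(Add(15625, -5269), -1) = Pow(10356, -1) = Rational(1, 10356)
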